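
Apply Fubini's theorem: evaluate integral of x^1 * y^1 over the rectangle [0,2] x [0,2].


By Fubini's theorem, the double integral factors as a product of single integrals:
Step 1: integral_0^2 x^1 dx = [x^2/2] from 0 to 2
     = 2^2/2 = 2
Step 2: integral_0^2 y^1 dy = [y^2/2] from 0 to 2
     = 2^2/2 = 2
Step 3: Double integral = 2 * 2 = 4


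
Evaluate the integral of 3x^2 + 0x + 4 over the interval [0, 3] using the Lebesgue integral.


The Lebesgue integral of a Riemann-integrable function agrees with the Riemann integral.
Antiderivative F(x) = (3/3)x^3 + (0/2)x^2 + 4x
F(3) = (3/3)*3^3 + (0/2)*3^2 + 4*3
     = (3/3)*27 + (0/2)*9 + 4*3
     = 27 + 0.0 + 12
     = 39
F(0) = 0.0
Integral = F(3) - F(0) = 39 - 0.0 = 39


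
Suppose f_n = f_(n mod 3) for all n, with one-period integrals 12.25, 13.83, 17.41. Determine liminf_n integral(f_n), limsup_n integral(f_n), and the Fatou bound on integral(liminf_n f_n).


The sequence (integral(f_n)) is periodic with period 3, repeating the values 12.25, 13.83, 17.41 indefinitely.
Step 1: For a periodic sequence, every tail (a_m, a_(m+1), ...) contains all 3 period values infinitely often.
Step 2: Hence inf of every tail = min of the period values = min(12.25, 13.83, 17.41) = 12.25.
        liminf_n integral(f_n) = sup over m of (inf of tail from m) = 12.25.
Step 3: Similarly sup of every tail = max of the period values = 17.41.
        limsup_n integral(f_n) = 17.41.
Step 4: Fatou's lemma: integral(liminf_n f_n) <= liminf_n integral(f_n) = 12.25.
        So the integral of the pointwise liminf is at most 12.25.


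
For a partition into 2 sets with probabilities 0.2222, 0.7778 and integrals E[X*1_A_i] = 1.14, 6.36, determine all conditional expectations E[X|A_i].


For each cell A_i: E[X|A_i] = E[X*1_A_i] / P(A_i)
Step 1: E[X|A_1] = 1.14 / 0.2222 = 5.130513
Step 2: E[X|A_2] = 6.36 / 0.7778 = 8.176909
Verification: E[X] = sum E[X*1_A_i] = 1.14 + 6.36 = 7.5


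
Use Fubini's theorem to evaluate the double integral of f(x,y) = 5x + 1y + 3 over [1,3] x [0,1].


By Fubini, integrate in x first, then y.
Step 1: Fix y, integrate over x in [1,3]:
  integral(5x + 1y + 3, x=1..3)
  = 5*(3^2 - 1^2)/2 + (1y + 3)*(3 - 1)
  = 20 + (1y + 3)*2
  = 20 + 2y + 6
  = 26 + 2y
Step 2: Integrate over y in [0,1]:
  integral(26 + 2y, y=0..1)
  = 26*1 + 2*(1^2 - 0^2)/2
  = 26 + 1
  = 27


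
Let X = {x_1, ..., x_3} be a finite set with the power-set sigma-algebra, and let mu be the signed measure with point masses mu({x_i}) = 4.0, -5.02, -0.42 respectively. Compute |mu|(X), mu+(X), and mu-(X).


Step 1: Every measurable set is a union of atoms (the cells / points), so a Hahn decomposition is
  obtained by grouping atoms by sign: P = union of atoms with mu > 0, N = union of the remaining atoms.
  Atoms in P (indices): 1;  atoms in N (indices): 2, 3
  Positive values: 4
  Negative values: -5.02, -0.42
Step 2: mu+(X) = mu(P) = sum of positive atom values = 4
Step 3: mu-(X) = -mu(N) = sum of |negative atom values| = 5.44
Step 4: |mu|(X) = mu+(X) + mu-(X) = 4 + 5.44 = 9.44


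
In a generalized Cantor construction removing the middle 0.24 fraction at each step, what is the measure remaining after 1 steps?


Step 1: At each step, fraction remaining = 1 - 0.24 = 0.76
Step 2: After 1 steps, measure = (0.76)^1
Step 3: Computing the power step by step:
  After step 1: 0.76
Result = 0.76


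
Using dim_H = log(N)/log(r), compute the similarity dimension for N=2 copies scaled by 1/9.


For a self-similar set with N copies scaled by 1/r:
dim_H = log(N)/log(r) = log(2)/log(9)
= 0.693147/2.197225
= 0.315465


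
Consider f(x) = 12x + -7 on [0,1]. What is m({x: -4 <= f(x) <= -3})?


f^(-1)([-4, -3]) = {x : -4 <= 12x + -7 <= -3}
Solving: (-4 - -7)/12 <= x <= (-3 - -7)/12
= [0.25, 0.333333]
Intersecting with [0,1]: [0.25, 0.333333]
Measure = 0.333333 - 0.25 = 0.083333


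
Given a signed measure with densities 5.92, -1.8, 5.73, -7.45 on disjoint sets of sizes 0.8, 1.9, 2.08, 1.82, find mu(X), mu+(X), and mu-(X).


Step 1: Compute signed measure on each set:
  Set 1: 5.92 * 0.8 = 4.736
  Set 2: -1.8 * 1.9 = -3.42
  Set 3: 5.73 * 2.08 = 11.9184
  Set 4: -7.45 * 1.82 = -13.559
Step 2: Total signed measure = (4.736) + (-3.42) + (11.9184) + (-13.559)
     = -0.3246
Step 3: Positive part mu+(X) = sum of positive contributions = 16.6544
Step 4: Negative part mu-(X) = |sum of negative contributions| = 16.979


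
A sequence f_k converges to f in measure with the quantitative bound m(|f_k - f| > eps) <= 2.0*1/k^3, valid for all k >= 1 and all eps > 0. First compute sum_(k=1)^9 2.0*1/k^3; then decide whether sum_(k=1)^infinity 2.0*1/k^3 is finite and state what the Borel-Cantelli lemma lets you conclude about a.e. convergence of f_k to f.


Step 1: List the terms 2.0*1/k^3 for k = 1 to 9:
  k=1: 2
  k=2: 0.25
  k=3: 0.074074
  k=4: 0.03125
  k=5: 0.016
  k=6: 0.009259
  k=7: 0.005831
  k=8: 0.003906
  k=9: 0.002743
Step 2: Partial sum = 2 + 0.25 + 0.074074 + 0.03125 + 0.016 + 0.009259 + 0.005831 + 0.003906 + 0.002743
     = 2.393064
Step 3: The full series sum_(k>=1) 2.0*1/k^3 converges (p-series with p = 3 > 1; a constant multiple of a convergent series converges).
Step 4: Fix eps > 0. Since sum_k m(|f_k - f| > eps) < infinity, the Borel-Cantelli lemma gives
        m(limsup_k {|f_k - f| > eps}) = 0, i.e. for a.e. x, |f_k(x) - f(x)| <= eps for all large k.
        Applying this with eps = 1/j for j = 1, 2, ... and intersecting the countably many full-measure sets,
        for a.e. x we get limsup_k |f_k(x) - f(x)| <= 1/j for every j, hence f_k -> f almost everywhere.
Conclusion: series converges; Borel-Cantelli yields f_k -> f a.e.


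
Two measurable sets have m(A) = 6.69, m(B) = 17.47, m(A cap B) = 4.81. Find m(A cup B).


By inclusion-exclusion: m(A u B) = m(A) + m(B) - m(A n B)
= 6.69 + 17.47 - 4.81
= 19.35


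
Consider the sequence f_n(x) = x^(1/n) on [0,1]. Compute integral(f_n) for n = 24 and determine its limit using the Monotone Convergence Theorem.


At n = 24: f_24(x) = x^(1/24).
Step 1: integral(x^(1/24), 0, 1) = [x^(1/24+1) / (1/24+1)] from 0 to 1
     = 1 / (1/24 + 1) = 1 / ((24+1)/24) = 24/(24+1)
     = 24/25 = 0.96
Step 2: As n -> infinity, f_n(x) = x^(1/n) -> 1 for x in (0,1], and f_n is increasing in n.
By MCT, lim_n integral(f_n) = integral(lim_n f_n) = integral(1, 0, 1) = 1.
Step 3: Verify convergence: 24/25 = 0.96 -> 1


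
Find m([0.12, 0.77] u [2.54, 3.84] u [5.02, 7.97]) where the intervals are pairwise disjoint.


For pairwise disjoint intervals, m(union) = sum of lengths.
= (0.77 - 0.12) + (3.84 - 2.54) + (7.97 - 5.02)
= 0.65 + 1.3 + 2.95
= 4.9


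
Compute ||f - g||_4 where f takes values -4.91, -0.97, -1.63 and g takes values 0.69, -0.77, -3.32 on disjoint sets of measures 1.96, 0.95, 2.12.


Step 1: Compute differences f_i - g_i:
  -4.91 - 0.69 = -5.6
  -0.97 - -0.77 = -0.2
  -1.63 - -3.32 = 1.69
Step 2: Compute |diff|^4 * measure for each set:
  |-5.6|^4 * 1.96 = 983.4496 * 1.96 = 1927.561216
  |-0.2|^4 * 0.95 = 0.0016 * 0.95 = 0.00152
  |1.69|^4 * 2.12 = 8.157307 * 2.12 = 17.293491
Step 3: Sum = 1944.856227
Step 4: ||f-g||_4 = (1944.856227)^(1/4) = 6.640823


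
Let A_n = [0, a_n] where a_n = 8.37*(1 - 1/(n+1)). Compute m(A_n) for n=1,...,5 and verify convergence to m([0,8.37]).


By continuity of measure from below: if A_n increases to A, then m(A_n) -> m(A).
Here A = [0, 8.37], so m(A) = 8.37
Step 1: a_1 = 8.37*(1 - 1/2) = 4.185, m(A_1) = 4.185
Step 2: a_2 = 8.37*(1 - 1/3) = 5.58, m(A_2) = 5.58
Step 3: a_3 = 8.37*(1 - 1/4) = 6.2775, m(A_3) = 6.2775
Step 4: a_4 = 8.37*(1 - 1/5) = 6.696, m(A_4) = 6.696
Step 5: a_5 = 8.37*(1 - 1/6) = 6.975, m(A_5) = 6.975
Limit: m(A_n) -> m([0,8.37]) = 8.37


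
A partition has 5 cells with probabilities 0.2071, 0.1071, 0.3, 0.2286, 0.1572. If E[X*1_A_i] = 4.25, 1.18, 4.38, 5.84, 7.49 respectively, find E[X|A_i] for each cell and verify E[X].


For each cell A_i: E[X|A_i] = E[X*1_A_i] / P(A_i)
Step 1: E[X|A_1] = 4.25 / 0.2071 = 20.521487
Step 2: E[X|A_2] = 1.18 / 0.1071 = 11.01774
Step 3: E[X|A_3] = 4.38 / 0.3 = 14.6
Step 4: E[X|A_4] = 5.84 / 0.2286 = 25.546807
Step 5: E[X|A_5] = 7.49 / 0.1572 = 47.64631
Verification: E[X] = sum E[X*1_A_i] = 4.25 + 1.18 + 4.38 + 5.84 + 7.49 = 23.14


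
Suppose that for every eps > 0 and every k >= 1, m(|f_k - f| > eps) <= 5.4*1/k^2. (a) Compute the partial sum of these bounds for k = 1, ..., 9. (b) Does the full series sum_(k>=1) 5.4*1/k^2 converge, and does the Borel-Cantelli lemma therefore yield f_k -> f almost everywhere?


Step 1: List the terms 5.4*1/k^2 for k = 1 to 9:
  k=1: 5.4
  k=2: 1.35
  k=3: 0.6
  k=4: 0.3375
  k=5: 0.216
  k=6: 0.15
  k=7: 0.110204
  k=8: 0.084375
  k=9: 0.066667
Step 2: Partial sum = 5.4 + 1.35 + 0.6 + 0.3375 + 0.216 + 0.15 + 0.110204 + 0.084375 + 0.066667
     = 8.314746
Step 3: The full series sum_(k>=1) 5.4*1/k^2 converges (p-series with p = 2 > 1; a constant multiple of a convergent series converges).
Step 4: Fix eps > 0. Since sum_k m(|f_k - f| > eps) < infinity, the Borel-Cantelli lemma gives
        m(limsup_k {|f_k - f| > eps}) = 0, i.e. for a.e. x, |f_k(x) - f(x)| <= eps for all large k.
        Applying this with eps = 1/j for j = 1, 2, ... and intersecting the countably many full-measure sets,
        for a.e. x we get limsup_k |f_k(x) - f(x)| <= 1/j for every j, hence f_k -> f almost everywhere.
Conclusion: series converges; Borel-Cantelli yields f_k -> f a.e.


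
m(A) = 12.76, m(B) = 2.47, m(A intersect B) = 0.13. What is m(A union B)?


By inclusion-exclusion: m(A u B) = m(A) + m(B) - m(A n B)
= 12.76 + 2.47 - 0.13
= 15.1


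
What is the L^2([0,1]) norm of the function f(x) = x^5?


Step 1: ||f||_2 = (integral_0^1 |x^5|^2 dx)^(1/2)
     = (integral_0^1 x^10 dx)^(1/2)
Step 2: integral_0^1 x^10 dx = [x^11/(11)] from 0 to 1 = 1^11/11
     = 1/11 = 0.090909
Step 3: ||f||_2 = (0.090909)^(1/2) = 0.301511


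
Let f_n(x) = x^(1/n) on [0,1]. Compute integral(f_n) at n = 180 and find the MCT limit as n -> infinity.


At n = 180: f_180(x) = x^(1/180).
Step 1: integral(x^(1/180), 0, 1) = [x^(1/180+1) / (1/180+1)] from 0 to 1
     = 1 / (1/180 + 1) = 1 / ((180+1)/180) = 180/(180+1)
     = 180/181 = 0.994475
Step 2: As n -> infinity, f_n(x) = x^(1/n) -> 1 for x in (0,1], and f_n is increasing in n.
By MCT, lim_n integral(f_n) = integral(lim_n f_n) = integral(1, 0, 1) = 1.
Step 3: Verify convergence: 180/181 = 0.994475 -> 1


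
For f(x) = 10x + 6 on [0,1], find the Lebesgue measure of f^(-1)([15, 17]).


f^(-1)([15, 17]) = {x : 15 <= 10x + 6 <= 17}
Solving: (15 - 6)/10 <= x <= (17 - 6)/10
= [0.9, 1.1]
Intersecting with [0,1]: [0.9, 1]
Measure = 1 - 0.9 = 0.1


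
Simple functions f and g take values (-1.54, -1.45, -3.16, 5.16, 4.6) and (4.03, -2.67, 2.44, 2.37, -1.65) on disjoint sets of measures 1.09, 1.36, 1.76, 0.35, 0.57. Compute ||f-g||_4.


Step 1: Compute differences f_i - g_i:
  -1.54 - 4.03 = -5.57
  -1.45 - -2.67 = 1.22
  -3.16 - 2.44 = -5.6
  5.16 - 2.37 = 2.79
  4.6 - -1.65 = 6.25
Step 2: Compute |diff|^4 * measure for each set:
  |-5.57|^4 * 1.09 = 962.54442 * 1.09 = 1049.173418
  |1.22|^4 * 1.36 = 2.215335 * 1.36 = 3.012855
  |-5.6|^4 * 1.76 = 983.4496 * 1.76 = 1730.871296
  |2.79|^4 * 0.35 = 60.592213 * 0.35 = 21.207274
  |6.25|^4 * 0.57 = 1525.878906 * 0.57 = 869.750977
Step 3: Sum = 3674.01582
Step 4: ||f-g||_4 = (3674.01582)^(1/4) = 7.785478


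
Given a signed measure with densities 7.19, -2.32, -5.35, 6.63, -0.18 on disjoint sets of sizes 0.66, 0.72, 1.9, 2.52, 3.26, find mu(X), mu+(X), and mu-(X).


Step 1: Compute signed measure on each set:
  Set 1: 7.19 * 0.66 = 4.7454
  Set 2: -2.32 * 0.72 = -1.6704
  Set 3: -5.35 * 1.9 = -10.165
  Set 4: 6.63 * 2.52 = 16.7076
  Set 5: -0.18 * 3.26 = -0.5868
Step 2: Total signed measure = (4.7454) + (-1.6704) + (-10.165) + (16.7076) + (-0.5868)
     = 9.0308
Step 3: Positive part mu+(X) = sum of positive contributions = 21.453
Step 4: Negative part mu-(X) = |sum of negative contributions| = 12.4222


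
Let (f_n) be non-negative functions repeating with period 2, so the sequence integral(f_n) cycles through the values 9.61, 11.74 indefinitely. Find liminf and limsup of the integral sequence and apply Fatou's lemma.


The sequence (integral(f_n)) is periodic with period 2, repeating the values 9.61, 11.74 indefinitely.
Step 1: For a periodic sequence, every tail (a_m, a_(m+1), ...) contains all 2 period values infinitely often.
Step 2: Hence inf of every tail = min of the period values = min(9.61, 11.74) = 9.61.
        liminf_n integral(f_n) = sup over m of (inf of tail from m) = 9.61.
Step 3: Similarly sup of every tail = max of the period values = 11.74.
        limsup_n integral(f_n) = 11.74.
Step 4: Fatou's lemma: integral(liminf_n f_n) <= liminf_n integral(f_n) = 9.61.
        So the integral of the pointwise liminf is at most 9.61.


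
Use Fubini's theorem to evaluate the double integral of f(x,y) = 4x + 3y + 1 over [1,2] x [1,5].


By Fubini, integrate in x first, then y.
Step 1: Fix y, integrate over x in [1,2]:
  integral(4x + 3y + 1, x=1..2)
  = 4*(2^2 - 1^2)/2 + (3y + 1)*(2 - 1)
  = 6 + (3y + 1)*1
  = 6 + 3y + 1
  = 7 + 3y
Step 2: Integrate over y in [1,5]:
  integral(7 + 3y, y=1..5)
  = 7*4 + 3*(5^2 - 1^2)/2
  = 28 + 36
  = 64


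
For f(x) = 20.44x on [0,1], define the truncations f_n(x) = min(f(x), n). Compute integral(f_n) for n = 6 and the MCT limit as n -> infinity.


f(x) = 20.44x on [0,1]; f_n(x) = min(20.44x, n). At n = 6:
Step 1: f(x) reaches 6 at x = 6/20.44 = 0.293542
Step 2: integral(f_6) = integral(20.44x, 0, 0.293542) + integral(6, 0.293542, 1)
       = 20.44*0.293542^2/2 + 6*(1 - 0.293542)
       = 0.880626 + 4.238748
       = 5.119374
Step 3: As n -> infinity, f_n increases to f, so by MCT integral(f_n) -> integral(f) = 20.44/2 = 10.22.
Convergence: integral(f_6) = 5.119374 -> 10.22 as n -> infinity


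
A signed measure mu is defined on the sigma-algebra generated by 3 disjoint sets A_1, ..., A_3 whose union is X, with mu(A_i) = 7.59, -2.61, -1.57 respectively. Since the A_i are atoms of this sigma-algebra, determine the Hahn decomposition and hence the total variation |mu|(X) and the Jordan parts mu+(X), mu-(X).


Step 1: Every measurable set is a union of atoms (the cells / points), so a Hahn decomposition is
  obtained by grouping atoms by sign: P = union of atoms with mu > 0, N = union of the remaining atoms.
  Atoms in P (indices): 1;  atoms in N (indices): 2, 3
  Positive values: 7.59
  Negative values: -2.61, -1.57
Step 2: mu+(X) = mu(P) = sum of positive atom values = 7.59
Step 3: mu-(X) = -mu(N) = sum of |negative atom values| = 4.18
Step 4: |mu|(X) = mu+(X) + mu-(X) = 7.59 + 4.18 = 11.77


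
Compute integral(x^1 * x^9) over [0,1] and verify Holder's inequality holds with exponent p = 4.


Step 1: Exact integral of f*g = integral(x^10, 0, 1) = 1/11
     = 0.090909
Step 2: Holder bound with p=4, q=1.333333:
  ||f||_p = (integral x^4 dx)^(1/4) = (1/5)^(1/4) = 0.66874
  ||g||_q = (integral x^12 dx)^(1/1.333333) = (1/13)^(1/1.333333) = 0.146064
Step 3: Holder bound = ||f||_p * ||g||_q = 0.66874 * 0.146064 = 0.097679
Verification: 0.090909 <= 0.097679 (Holder holds)


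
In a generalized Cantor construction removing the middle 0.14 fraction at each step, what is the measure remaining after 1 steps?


Step 1: At each step, fraction remaining = 1 - 0.14 = 0.86
Step 2: After 1 steps, measure = (0.86)^1
Step 3: Computing the power step by step:
  After step 1: 0.86
Result = 0.86


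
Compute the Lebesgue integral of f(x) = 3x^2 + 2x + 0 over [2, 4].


The Lebesgue integral of a Riemann-integrable function agrees with the Riemann integral.
Antiderivative F(x) = (3/3)x^3 + (2/2)x^2 + 0x
F(4) = (3/3)*4^3 + (2/2)*4^2 + 0*4
     = (3/3)*64 + (2/2)*16 + 0*4
     = 64 + 16 + 0
     = 80
F(2) = 12
Integral = F(4) - F(2) = 80 - 12 = 68


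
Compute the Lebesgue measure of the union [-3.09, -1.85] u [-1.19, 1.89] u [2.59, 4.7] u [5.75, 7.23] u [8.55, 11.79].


For pairwise disjoint intervals, m(union) = sum of lengths.
= (-1.85 - -3.09) + (1.89 - -1.19) + (4.7 - 2.59) + (7.23 - 5.75) + (11.79 - 8.55)
= 1.24 + 3.08 + 2.11 + 1.48 + 3.24
= 11.15


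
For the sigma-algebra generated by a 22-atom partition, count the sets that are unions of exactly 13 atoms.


Each element of F is a union of some subset of the 22 atoms.
Elements that are unions of exactly 13 atoms correspond to 13-element subsets of the 22 atoms.
Count = C(22, 13) = 22! / (13! * 9!) = 497420.


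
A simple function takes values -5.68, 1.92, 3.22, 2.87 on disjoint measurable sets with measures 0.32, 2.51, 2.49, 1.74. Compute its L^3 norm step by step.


Step 1: Compute |f_i|^3 for each value:
  |-5.68|^3 = 183.250432
  |1.92|^3 = 7.077888
  |3.22|^3 = 33.386248
  |2.87|^3 = 23.639903
Step 2: Multiply by measures and sum:
  183.250432 * 0.32 = 58.640138
  7.077888 * 2.51 = 17.765499
  33.386248 * 2.49 = 83.131758
  23.639903 * 1.74 = 41.133431
Sum = 58.640138 + 17.765499 + 83.131758 + 41.133431 = 200.670826
Step 3: Take the p-th root:
||f||_3 = (200.670826)^(1/3) = 5.854567


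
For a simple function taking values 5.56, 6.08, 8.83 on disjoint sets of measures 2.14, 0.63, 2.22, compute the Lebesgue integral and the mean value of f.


Step 1: Integral = sum(value_i * measure_i)
= 5.56*2.14 + 6.08*0.63 + 8.83*2.22
= 11.8984 + 3.8304 + 19.6026
= 35.3314
Step 2: Total measure of domain = 2.14 + 0.63 + 2.22 = 4.99
Step 3: Average value = 35.3314 / 4.99 = 7.080441


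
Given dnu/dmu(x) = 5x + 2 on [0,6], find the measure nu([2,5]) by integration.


nu(A) = integral_A (dnu/dmu) dmu = integral_2^5 (5x + 2) dx
Step 1: Antiderivative F(x) = (5/2)x^2 + 2x
Step 2: F(5) = (5/2)*5^2 + 2*5 = 62.5 + 10 = 72.5
Step 3: F(2) = (5/2)*2^2 + 2*2 = 10 + 4 = 14
Step 4: nu([2,5]) = F(5) - F(2) = 72.5 - 14 = 58.5


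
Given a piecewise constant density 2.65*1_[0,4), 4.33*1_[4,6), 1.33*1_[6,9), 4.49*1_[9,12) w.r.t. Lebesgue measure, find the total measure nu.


Integrate each piece of the Radon-Nikodym derivative:
Step 1: integral_0^4 2.65 dx = 2.65*(4-0) = 2.65*4 = 10.6
Step 2: integral_4^6 4.33 dx = 4.33*(6-4) = 4.33*2 = 8.66
Step 3: integral_6^9 1.33 dx = 1.33*(9-6) = 1.33*3 = 3.99
Step 4: integral_9^12 4.49 dx = 4.49*(12-9) = 4.49*3 = 13.47
Total: 10.6 + 8.66 + 3.99 + 13.47 = 36.72


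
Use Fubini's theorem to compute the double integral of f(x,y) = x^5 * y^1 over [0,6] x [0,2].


By Fubini's theorem, the double integral factors as a product of single integrals:
Step 1: integral_0^6 x^5 dx = [x^6/6] from 0 to 6
     = 6^6/6 = 7776
Step 2: integral_0^2 y^1 dy = [y^2/2] from 0 to 2
     = 2^2/2 = 2
Step 3: Double integral = 7776 * 2 = 15552


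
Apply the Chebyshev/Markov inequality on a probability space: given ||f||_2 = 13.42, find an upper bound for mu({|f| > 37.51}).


Chebyshev/Markov inequality: mu(|f| > eps) <= (||f||_p / eps)^p
Step 1: ||f||_2 / eps = 13.42 / 37.51 = 0.357771
Step 2: Raise to power p = 2:
  (0.357771)^2 = 0.128
Step 3: Therefore mu(|f| > 37.51) <= 0.128


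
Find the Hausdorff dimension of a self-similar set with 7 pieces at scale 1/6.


For a self-similar set with N copies scaled by 1/r:
dim_H = log(N)/log(r) = log(7)/log(6)
= 1.94591/1.791759
= 1.086033


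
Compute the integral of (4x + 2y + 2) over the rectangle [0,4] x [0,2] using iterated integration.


By Fubini, integrate in x first, then y.
Step 1: Fix y, integrate over x in [0,4]:
  integral(4x + 2y + 2, x=0..4)
  = 4*(4^2 - 0^2)/2 + (2y + 2)*(4 - 0)
  = 32 + (2y + 2)*4
  = 32 + 8y + 8
  = 40 + 8y
Step 2: Integrate over y in [0,2]:
  integral(40 + 8y, y=0..2)
  = 40*2 + 8*(2^2 - 0^2)/2
  = 80 + 16
  = 96


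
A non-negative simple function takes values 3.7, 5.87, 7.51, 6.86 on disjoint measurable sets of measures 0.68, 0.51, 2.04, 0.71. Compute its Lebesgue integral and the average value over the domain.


Step 1: Integral = sum(value_i * measure_i)
= 3.7*0.68 + 5.87*0.51 + 7.51*2.04 + 6.86*0.71
= 2.516 + 2.9937 + 15.3204 + 4.8706
= 25.7007
Step 2: Total measure of domain = 0.68 + 0.51 + 2.04 + 0.71 = 3.94
Step 3: Average value = 25.7007 / 3.94 = 6.52302


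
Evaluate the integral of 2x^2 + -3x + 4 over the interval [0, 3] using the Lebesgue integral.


The Lebesgue integral of a Riemann-integrable function agrees with the Riemann integral.
Antiderivative F(x) = (2/3)x^3 + (-3/2)x^2 + 4x
F(3) = (2/3)*3^3 + (-3/2)*3^2 + 4*3
     = (2/3)*27 + (-3/2)*9 + 4*3
     = 18 + -13.5 + 12
     = 16.5
F(0) = 0.0
Integral = F(3) - F(0) = 16.5 - 0.0 = 16.5


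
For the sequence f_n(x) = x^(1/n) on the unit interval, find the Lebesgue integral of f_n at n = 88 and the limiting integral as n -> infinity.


At n = 88: f_88(x) = x^(1/88).
Step 1: integral(x^(1/88), 0, 1) = [x^(1/88+1) / (1/88+1)] from 0 to 1
     = 1 / (1/88 + 1) = 1 / ((88+1)/88) = 88/(88+1)
     = 88/89 = 0.988764
Step 2: As n -> infinity, f_n(x) = x^(1/n) -> 1 for x in (0,1], and f_n is increasing in n.
By MCT, lim_n integral(f_n) = integral(lim_n f_n) = integral(1, 0, 1) = 1.
Step 3: Verify convergence: 88/89 = 0.988764 -> 1


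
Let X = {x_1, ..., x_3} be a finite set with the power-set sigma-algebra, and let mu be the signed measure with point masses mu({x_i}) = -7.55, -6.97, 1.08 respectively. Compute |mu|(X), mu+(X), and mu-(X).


Step 1: Every measurable set is a union of atoms (the cells / points), so a Hahn decomposition is
  obtained by grouping atoms by sign: P = union of atoms with mu > 0, N = union of the remaining atoms.
  Atoms in P (indices): 3;  atoms in N (indices): 1, 2
  Positive values: 1.08
  Negative values: -7.55, -6.97
Step 2: mu+(X) = mu(P) = sum of positive atom values = 1.08
Step 3: mu-(X) = -mu(N) = sum of |negative atom values| = 14.52
Step 4: |mu|(X) = mu+(X) + mu-(X) = 1.08 + 14.52 = 15.6


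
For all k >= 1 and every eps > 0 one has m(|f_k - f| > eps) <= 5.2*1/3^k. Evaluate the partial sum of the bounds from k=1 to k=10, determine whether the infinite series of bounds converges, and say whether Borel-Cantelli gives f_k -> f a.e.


Step 1: List the terms 5.2*1/3^k for k = 1 to 10:
  k=1: 1.733333
  k=2: 0.577778
  k=3: 0.192593
  k=4: 0.064198
  k=5: 0.021399
  k=6: 0.007133
  k=7: 0.002378
  k=8: 7.925621e-04
  k=9: 2.641874e-04
  k=10: 8.806246e-05
Step 2: Partial sum = 1.733333 + 0.577778 + 0.192593 + 0.064198 + 0.021399 + 0.007133 + 0.002378 + 7.925621e-04 + 2.641874e-04 + 8.806246e-05
     = 2.599956
Step 3: The full series sum_(k>=1) 5.2*1/3^k converges (geometric series with ratio 1/3 < 1; a constant multiple of a convergent series converges).
Step 4: Fix eps > 0. Since sum_k m(|f_k - f| > eps) < infinity, the Borel-Cantelli lemma gives
        m(limsup_k {|f_k - f| > eps}) = 0, i.e. for a.e. x, |f_k(x) - f(x)| <= eps for all large k.
        Applying this with eps = 1/j for j = 1, 2, ... and intersecting the countably many full-measure sets,
        for a.e. x we get limsup_k |f_k(x) - f(x)| <= 1/j for every j, hence f_k -> f almost everywhere.
Conclusion: series converges; Borel-Cantelli yields f_k -> f a.e.


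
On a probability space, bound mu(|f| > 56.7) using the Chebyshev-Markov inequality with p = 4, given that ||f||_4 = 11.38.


Chebyshev/Markov inequality: mu(|f| > eps) <= (||f||_p / eps)^p
Step 1: ||f||_4 / eps = 11.38 / 56.7 = 0.200705
Step 2: Raise to power p = 4:
  (0.200705)^4 = 0.001623
Step 3: Therefore mu(|f| > 56.7) <= 0.001623


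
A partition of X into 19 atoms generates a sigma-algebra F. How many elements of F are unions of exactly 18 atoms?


Each element of F is a union of some subset of the 19 atoms.
Elements that are unions of exactly 18 atoms correspond to 18-element subsets of the 19 atoms.
Count = C(19, 18) = 19! / (18! * 1!) = 19.


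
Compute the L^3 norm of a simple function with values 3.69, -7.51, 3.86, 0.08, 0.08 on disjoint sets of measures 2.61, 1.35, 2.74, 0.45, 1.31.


Step 1: Compute |f_i|^3 for each value:
  |3.69|^3 = 50.243409
  |-7.51|^3 = 423.564751
  |3.86|^3 = 57.512456
  |0.08|^3 = 5.120000e-04
  |0.08|^3 = 5.120000e-04
Step 2: Multiply by measures and sum:
  50.243409 * 2.61 = 131.135297
  423.564751 * 1.35 = 571.812414
  57.512456 * 2.74 = 157.584129
  5.120000e-04 * 0.45 = 2.304000e-04
  5.120000e-04 * 1.31 = 6.707200e-04
Sum = 131.135297 + 571.812414 + 157.584129 + 2.304000e-04 + 6.707200e-04 = 860.532742
Step 3: Take the p-th root:
||f||_3 = (860.532742)^(1/3) = 9.511649


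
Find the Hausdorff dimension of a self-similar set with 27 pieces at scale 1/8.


For a self-similar set with N copies scaled by 1/r:
dim_H = log(N)/log(r) = log(27)/log(8)
= 3.295837/2.079442
= 1.584963


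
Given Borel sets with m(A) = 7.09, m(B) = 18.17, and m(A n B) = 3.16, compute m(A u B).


By inclusion-exclusion: m(A u B) = m(A) + m(B) - m(A n B)
= 7.09 + 18.17 - 3.16
= 22.1


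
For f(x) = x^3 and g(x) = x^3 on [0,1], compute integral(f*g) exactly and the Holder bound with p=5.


Step 1: Exact integral of f*g = integral(x^6, 0, 1) = 1/7
     = 0.142857
Step 2: Holder bound with p=5, q=1.25:
  ||f||_p = (integral x^15 dx)^(1/5) = (1/16)^(1/5) = 0.574349
  ||g||_q = (integral x^3.75 dx)^(1/1.25) = (1/4.75)^(1/1.25) = 0.287505
Step 3: Holder bound = ||f||_p * ||g||_q = 0.574349 * 0.287505 = 0.165128
Verification: 0.142857 <= 0.165128 (Holder holds)


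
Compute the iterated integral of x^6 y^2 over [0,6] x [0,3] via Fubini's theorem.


By Fubini's theorem, the double integral factors as a product of single integrals:
Step 1: integral_0^6 x^6 dx = [x^7/7] from 0 to 6
     = 6^7/7 = 39990.857143
Step 2: integral_0^3 y^2 dy = [y^3/3] from 0 to 3
     = 3^3/3 = 9
Step 3: Double integral = 39990.857143 * 9 = 359917.714286


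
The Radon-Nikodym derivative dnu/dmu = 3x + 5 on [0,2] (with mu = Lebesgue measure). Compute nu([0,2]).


nu(A) = integral_A (dnu/dmu) dmu = integral_0^2 (3x + 5) dx
Step 1: Antiderivative F(x) = (3/2)x^2 + 5x
Step 2: F(2) = (3/2)*2^2 + 5*2 = 6 + 10 = 16
Step 3: F(0) = (3/2)*0^2 + 5*0 = 0.0 + 0 = 0.0
Step 4: nu([0,2]) = F(2) - F(0) = 16 - 0.0 = 16


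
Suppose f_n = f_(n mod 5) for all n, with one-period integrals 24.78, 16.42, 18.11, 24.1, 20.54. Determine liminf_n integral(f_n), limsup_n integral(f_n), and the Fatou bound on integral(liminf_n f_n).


The sequence (integral(f_n)) is periodic with period 5, repeating the values 24.78, 16.42, 18.11, 24.1, 20.54 indefinitely.
Step 1: For a periodic sequence, every tail (a_m, a_(m+1), ...) contains all 5 period values infinitely often.
Step 2: Hence inf of every tail = min of the period values = min(24.78, 16.42, 18.11, 24.1, 20.54) = 16.42.
        liminf_n integral(f_n) = sup over m of (inf of tail from m) = 16.42.
Step 3: Similarly sup of every tail = max of the period values = 24.78.
        limsup_n integral(f_n) = 24.78.
Step 4: Fatou's lemma: integral(liminf_n f_n) <= liminf_n integral(f_n) = 16.42.
        So the integral of the pointwise liminf is at most 16.42.


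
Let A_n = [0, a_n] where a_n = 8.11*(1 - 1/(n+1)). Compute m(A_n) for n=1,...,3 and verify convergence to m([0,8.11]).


By continuity of measure from below: if A_n increases to A, then m(A_n) -> m(A).
Here A = [0, 8.11], so m(A) = 8.11
Step 1: a_1 = 8.11*(1 - 1/2) = 4.055, m(A_1) = 4.055
Step 2: a_2 = 8.11*(1 - 1/3) = 5.4067, m(A_2) = 5.4067
Step 3: a_3 = 8.11*(1 - 1/4) = 6.0825, m(A_3) = 6.0825
Limit: m(A_n) -> m([0,8.11]) = 8.11


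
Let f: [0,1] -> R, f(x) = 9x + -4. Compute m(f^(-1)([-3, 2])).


f^(-1)([-3, 2]) = {x : -3 <= 9x + -4 <= 2}
Solving: (-3 - -4)/9 <= x <= (2 - -4)/9
= [0.111111, 0.666667]
Intersecting with [0,1]: [0.111111, 0.666667]
Measure = 0.666667 - 0.111111 = 0.555556


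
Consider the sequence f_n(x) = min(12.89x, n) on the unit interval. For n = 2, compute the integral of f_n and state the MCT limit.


f(x) = 12.89x on [0,1]; f_n(x) = min(12.89x, n). At n = 2:
Step 1: f(x) reaches 2 at x = 2/12.89 = 0.155159
Step 2: integral(f_2) = integral(12.89x, 0, 0.155159) + integral(2, 0.155159, 1)
       = 12.89*0.155159^2/2 + 2*(1 - 0.155159)
       = 0.155159 + 1.689682
       = 1.844841
Step 3: As n -> infinity, f_n increases to f, so by MCT integral(f_n) -> integral(f) = 12.89/2 = 6.445.
Convergence: integral(f_2) = 1.844841 -> 6.445 as n -> infinity


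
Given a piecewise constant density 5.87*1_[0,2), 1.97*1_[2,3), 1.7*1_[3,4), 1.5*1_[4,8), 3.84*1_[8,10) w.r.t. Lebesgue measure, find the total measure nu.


Integrate each piece of the Radon-Nikodym derivative:
Step 1: integral_0^2 5.87 dx = 5.87*(2-0) = 5.87*2 = 11.74
Step 2: integral_2^3 1.97 dx = 1.97*(3-2) = 1.97*1 = 1.97
Step 3: integral_3^4 1.7 dx = 1.7*(4-3) = 1.7*1 = 1.7
Step 4: integral_4^8 1.5 dx = 1.5*(8-4) = 1.5*4 = 6
Step 5: integral_8^10 3.84 dx = 3.84*(10-8) = 3.84*2 = 7.68
Total: 11.74 + 1.97 + 1.7 + 6 + 7.68 = 29.09


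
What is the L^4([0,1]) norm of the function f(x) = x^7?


Step 1: ||f||_4 = (integral_0^1 |x^7|^4 dx)^(1/4)
     = (integral_0^1 x^28 dx)^(1/4)
Step 2: integral_0^1 x^28 dx = [x^29/(29)] from 0 to 1 = 1^29/29
     = 1/29 = 0.034483
Step 3: ||f||_4 = (0.034483)^(1/4) = 0.430924


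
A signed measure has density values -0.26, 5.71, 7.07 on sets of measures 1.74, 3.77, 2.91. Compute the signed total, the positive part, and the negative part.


Step 1: Compute signed measure on each set:
  Set 1: -0.26 * 1.74 = -0.4524
  Set 2: 5.71 * 3.77 = 21.5267
  Set 3: 7.07 * 2.91 = 20.5737
Step 2: Total signed measure = (-0.4524) + (21.5267) + (20.5737)
     = 41.648
Step 3: Positive part mu+(X) = sum of positive contributions = 42.1004
Step 4: Negative part mu-(X) = |sum of negative contributions| = 0.4524


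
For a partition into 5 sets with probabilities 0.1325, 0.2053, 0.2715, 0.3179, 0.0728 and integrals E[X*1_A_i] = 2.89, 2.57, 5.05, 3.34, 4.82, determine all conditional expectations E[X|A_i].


For each cell A_i: E[X|A_i] = E[X*1_A_i] / P(A_i)
Step 1: E[X|A_1] = 2.89 / 0.1325 = 21.811321
Step 2: E[X|A_2] = 2.57 / 0.2053 = 12.518266
Step 3: E[X|A_3] = 5.05 / 0.2715 = 18.600368
Step 4: E[X|A_4] = 3.34 / 0.3179 = 10.506449
Step 5: E[X|A_5] = 4.82 / 0.0728 = 66.208791
Verification: E[X] = sum E[X*1_A_i] = 2.89 + 2.57 + 5.05 + 3.34 + 4.82 = 18.67


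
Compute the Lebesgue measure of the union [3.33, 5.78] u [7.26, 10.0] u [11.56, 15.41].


For pairwise disjoint intervals, m(union) = sum of lengths.
= (5.78 - 3.33) + (10.0 - 7.26) + (15.41 - 11.56)
= 2.45 + 2.74 + 3.85
= 9.04


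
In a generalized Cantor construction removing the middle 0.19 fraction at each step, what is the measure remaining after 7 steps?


Step 1: At each step, fraction remaining = 1 - 0.19 = 0.81
Step 2: After 7 steps, measure = (0.81)^7
Result = 0.228768


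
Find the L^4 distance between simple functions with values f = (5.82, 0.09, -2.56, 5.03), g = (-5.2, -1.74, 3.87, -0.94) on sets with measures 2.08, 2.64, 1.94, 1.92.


Step 1: Compute differences f_i - g_i:
  5.82 - -5.2 = 11.02
  0.09 - -1.74 = 1.83
  -2.56 - 3.87 = -6.43
  5.03 - -0.94 = 5.97
Step 2: Compute |diff|^4 * measure for each set:
  |11.02|^4 * 2.08 = 14747.770752 * 2.08 = 30675.363164
  |1.83|^4 * 2.64 = 11.215131 * 2.64 = 29.607946
  |-6.43|^4 * 1.94 = 1709.400756 * 1.94 = 3316.237467
  |5.97|^4 * 1.92 = 1270.273753 * 1.92 = 2438.925605
Step 3: Sum = 36460.134183
Step 4: ||f-g||_4 = (36460.134183)^(1/4) = 13.818298


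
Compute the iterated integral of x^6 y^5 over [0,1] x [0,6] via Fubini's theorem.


By Fubini's theorem, the double integral factors as a product of single integrals:
Step 1: integral_0^1 x^6 dx = [x^7/7] from 0 to 1
     = 1^7/7 = 0.142857
Step 2: integral_0^6 y^5 dy = [y^6/6] from 0 to 6
     = 6^6/6 = 7776
Step 3: Double integral = 0.142857 * 7776 = 1110.857143


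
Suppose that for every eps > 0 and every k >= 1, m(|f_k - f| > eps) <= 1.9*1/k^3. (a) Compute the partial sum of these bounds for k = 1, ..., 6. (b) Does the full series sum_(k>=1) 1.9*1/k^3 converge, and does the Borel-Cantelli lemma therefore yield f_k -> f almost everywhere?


Step 1: List the terms 1.9*1/k^3 for k = 1 to 6:
  k=1: 1.9
  k=2: 0.2375
  k=3: 0.07037
  k=4: 0.029687
  k=5: 0.0152
  k=6: 0.008796
Step 2: Partial sum = 1.9 + 0.2375 + 0.07037 + 0.029687 + 0.0152 + 0.008796
     = 2.261554
Step 3: The full series sum_(k>=1) 1.9*1/k^3 converges (p-series with p = 3 > 1; a constant multiple of a convergent series converges).
Step 4: Fix eps > 0. Since sum_k m(|f_k - f| > eps) < infinity, the Borel-Cantelli lemma gives
        m(limsup_k {|f_k - f| > eps}) = 0, i.e. for a.e. x, |f_k(x) - f(x)| <= eps for all large k.
        Applying this with eps = 1/j for j = 1, 2, ... and intersecting the countably many full-measure sets,
        for a.e. x we get limsup_k |f_k(x) - f(x)| <= 1/j for every j, hence f_k -> f almost everywhere.
Conclusion: series converges; Borel-Cantelli yields f_k -> f a.e.


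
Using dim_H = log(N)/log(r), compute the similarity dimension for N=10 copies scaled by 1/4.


For a self-similar set with N copies scaled by 1/r:
dim_H = log(N)/log(r) = log(10)/log(4)
= 2.302585/1.386294
= 1.660964


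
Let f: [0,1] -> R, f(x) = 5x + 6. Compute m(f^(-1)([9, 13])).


f^(-1)([9, 13]) = {x : 9 <= 5x + 6 <= 13}
Solving: (9 - 6)/5 <= x <= (13 - 6)/5
= [0.6, 1.4]
Intersecting with [0,1]: [0.6, 1]
Measure = 1 - 0.6 = 0.4


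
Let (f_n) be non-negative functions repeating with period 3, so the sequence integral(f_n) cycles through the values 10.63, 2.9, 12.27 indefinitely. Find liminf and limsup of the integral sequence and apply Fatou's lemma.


The sequence (integral(f_n)) is periodic with period 3, repeating the values 10.63, 2.9, 12.27 indefinitely.
Step 1: For a periodic sequence, every tail (a_m, a_(m+1), ...) contains all 3 period values infinitely often.
Step 2: Hence inf of every tail = min of the period values = min(10.63, 2.9, 12.27) = 2.9.
        liminf_n integral(f_n) = sup over m of (inf of tail from m) = 2.9.
Step 3: Similarly sup of every tail = max of the period values = 12.27.
        limsup_n integral(f_n) = 12.27.
Step 4: Fatou's lemma: integral(liminf_n f_n) <= liminf_n integral(f_n) = 2.9.
        So the integral of the pointwise liminf is at most 2.9.


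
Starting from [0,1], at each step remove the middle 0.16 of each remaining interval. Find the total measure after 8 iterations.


Step 1: At each step, fraction remaining = 1 - 0.16 = 0.84
Step 2: After 8 steps, measure = (0.84)^8
Result = 0.247876


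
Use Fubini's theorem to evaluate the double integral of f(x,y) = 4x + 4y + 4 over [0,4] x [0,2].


By Fubini, integrate in x first, then y.
Step 1: Fix y, integrate over x in [0,4]:
  integral(4x + 4y + 4, x=0..4)
  = 4*(4^2 - 0^2)/2 + (4y + 4)*(4 - 0)
  = 32 + (4y + 4)*4
  = 32 + 16y + 16
  = 48 + 16y
Step 2: Integrate over y in [0,2]:
  integral(48 + 16y, y=0..2)
  = 48*2 + 16*(2^2 - 0^2)/2
  = 96 + 32
  = 128


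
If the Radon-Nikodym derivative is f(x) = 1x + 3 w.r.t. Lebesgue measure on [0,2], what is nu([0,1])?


nu(A) = integral_A (dnu/dmu) dmu = integral_0^1 (1x + 3) dx
Step 1: Antiderivative F(x) = (1/2)x^2 + 3x
Step 2: F(1) = (1/2)*1^2 + 3*1 = 0.5 + 3 = 3.5
Step 3: F(0) = (1/2)*0^2 + 3*0 = 0.0 + 0 = 0.0
Step 4: nu([0,1]) = F(1) - F(0) = 3.5 - 0.0 = 3.5


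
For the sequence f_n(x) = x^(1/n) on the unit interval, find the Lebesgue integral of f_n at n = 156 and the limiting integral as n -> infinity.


At n = 156: f_156(x) = x^(1/156).
Step 1: integral(x^(1/156), 0, 1) = [x^(1/156+1) / (1/156+1)] from 0 to 1
     = 1 / (1/156 + 1) = 1 / ((156+1)/156) = 156/(156+1)
     = 156/157 = 0.993631
Step 2: As n -> infinity, f_n(x) = x^(1/n) -> 1 for x in (0,1], and f_n is increasing in n.
By MCT, lim_n integral(f_n) = integral(lim_n f_n) = integral(1, 0, 1) = 1.
Step 3: Verify convergence: 156/157 = 0.993631 -> 1


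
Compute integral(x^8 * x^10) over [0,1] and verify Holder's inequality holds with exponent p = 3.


Step 1: Exact integral of f*g = integral(x^18, 0, 1) = 1/19
     = 0.052632
Step 2: Holder bound with p=3, q=1.5:
  ||f||_p = (integral x^24 dx)^(1/3) = (1/25)^(1/3) = 0.341995
  ||g||_q = (integral x^15 dx)^(1/1.5) = (1/16)^(1/1.5) = 0.15749
Step 3: Holder bound = ||f||_p * ||g||_q = 0.341995 * 0.15749 = 0.053861
Verification: 0.052632 <= 0.053861 (Holder holds)


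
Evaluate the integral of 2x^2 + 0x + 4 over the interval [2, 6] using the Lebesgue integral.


The Lebesgue integral of a Riemann-integrable function agrees with the Riemann integral.
Antiderivative F(x) = (2/3)x^3 + (0/2)x^2 + 4x
F(6) = (2/3)*6^3 + (0/2)*6^2 + 4*6
     = (2/3)*216 + (0/2)*36 + 4*6
     = 144 + 0.0 + 24
     = 168
F(2) = 13.333333
Integral = F(6) - F(2) = 168 - 13.333333 = 154.666667


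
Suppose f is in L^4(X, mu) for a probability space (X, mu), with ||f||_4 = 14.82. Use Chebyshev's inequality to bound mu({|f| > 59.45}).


Chebyshev/Markov inequality: mu(|f| > eps) <= (||f||_p / eps)^p
Step 1: ||f||_4 / eps = 14.82 / 59.45 = 0.249285
Step 2: Raise to power p = 4:
  (0.249285)^4 = 0.003862
Step 3: Therefore mu(|f| > 59.45) <= 0.003862


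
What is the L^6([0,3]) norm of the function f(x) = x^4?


Step 1: ||f||_6 = (integral_0^3 |x^4|^6 dx)^(1/6)
     = (integral_0^3 x^24 dx)^(1/6)
Step 2: integral_0^3 x^24 dx = [x^25/(25)] from 0 to 3 = 3^25/25
     = 847288609443/25 = 3.389154e+10
Step 3: ||f||_6 = (3.389154e+10)^(1/6) = 56.887288


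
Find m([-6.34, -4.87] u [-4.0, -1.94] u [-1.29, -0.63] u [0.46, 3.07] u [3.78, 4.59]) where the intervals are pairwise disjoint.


For pairwise disjoint intervals, m(union) = sum of lengths.
= (-4.87 - -6.34) + (-1.94 - -4.0) + (-0.63 - -1.29) + (3.07 - 0.46) + (4.59 - 3.78)
= 1.47 + 2.06 + 0.66 + 2.61 + 0.81
= 7.61


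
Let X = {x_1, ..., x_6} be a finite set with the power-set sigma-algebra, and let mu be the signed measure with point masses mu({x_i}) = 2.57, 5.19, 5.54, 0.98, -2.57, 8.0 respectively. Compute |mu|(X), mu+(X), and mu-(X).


Step 1: Every measurable set is a union of atoms (the cells / points), so a Hahn decomposition is
  obtained by grouping atoms by sign: P = union of atoms with mu > 0, N = union of the remaining atoms.
  Atoms in P (indices): 1, 2, 3, 4, 6;  atoms in N (indices): 5
  Positive values: 2.57, 5.19, 5.54, 0.98, 8
  Negative values: -2.57
Step 2: mu+(X) = mu(P) = sum of positive atom values = 22.28
Step 3: mu-(X) = -mu(N) = sum of |negative atom values| = 2.57
Step 4: |mu|(X) = mu+(X) + mu-(X) = 22.28 + 2.57 = 24.85


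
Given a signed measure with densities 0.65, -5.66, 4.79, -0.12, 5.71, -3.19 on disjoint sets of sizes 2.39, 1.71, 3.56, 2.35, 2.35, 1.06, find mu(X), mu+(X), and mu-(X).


Step 1: Compute signed measure on each set:
  Set 1: 0.65 * 2.39 = 1.5535
  Set 2: -5.66 * 1.71 = -9.6786
  Set 3: 4.79 * 3.56 = 17.0524
  Set 4: -0.12 * 2.35 = -0.282
  Set 5: 5.71 * 2.35 = 13.4185
  Set 6: -3.19 * 1.06 = -3.3814
Step 2: Total signed measure = (1.5535) + (-9.6786) + (17.0524) + (-0.282) + (13.4185) + (-3.3814)
     = 18.6824
Step 3: Positive part mu+(X) = sum of positive contributions = 32.0244
Step 4: Negative part mu-(X) = |sum of negative contributions| = 13.342


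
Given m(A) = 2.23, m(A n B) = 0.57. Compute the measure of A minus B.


m(A \ B) = m(A) - m(A n B)
= 2.23 - 0.57
= 1.66


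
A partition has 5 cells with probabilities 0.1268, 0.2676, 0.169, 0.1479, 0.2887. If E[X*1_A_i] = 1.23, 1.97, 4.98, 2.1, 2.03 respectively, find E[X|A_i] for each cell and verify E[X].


For each cell A_i: E[X|A_i] = E[X*1_A_i] / P(A_i)
Step 1: E[X|A_1] = 1.23 / 0.1268 = 9.700315
Step 2: E[X|A_2] = 1.97 / 0.2676 = 7.361734
Step 3: E[X|A_3] = 4.98 / 0.169 = 29.467456
Step 4: E[X|A_4] = 2.1 / 0.1479 = 14.198783
Step 5: E[X|A_5] = 2.03 / 0.2887 = 7.031521
Verification: E[X] = sum E[X*1_A_i] = 1.23 + 1.97 + 4.98 + 2.1 + 2.03 = 12.31


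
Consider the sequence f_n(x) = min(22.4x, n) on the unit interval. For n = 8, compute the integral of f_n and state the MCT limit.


f(x) = 22.4x on [0,1]; f_n(x) = min(22.4x, n). At n = 8:
Step 1: f(x) reaches 8 at x = 8/22.4 = 0.357143
Step 2: integral(f_8) = integral(22.4x, 0, 0.357143) + integral(8, 0.357143, 1)
       = 22.4*0.357143^2/2 + 8*(1 - 0.357143)
       = 1.428571 + 5.142857
       = 6.571429
Step 3: As n -> infinity, f_n increases to f, so by MCT integral(f_n) -> integral(f) = 22.4/2 = 11.2.
Convergence: integral(f_8) = 6.571429 -> 11.2 as n -> infinity
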